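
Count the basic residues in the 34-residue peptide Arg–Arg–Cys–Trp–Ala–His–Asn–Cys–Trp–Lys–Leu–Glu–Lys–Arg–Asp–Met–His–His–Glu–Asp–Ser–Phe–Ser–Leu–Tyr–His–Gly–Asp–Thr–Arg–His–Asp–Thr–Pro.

The basic amino acids are Lys (K), Arg (R), and His (H).
Matching residues: Arg1, Arg2, His6, Lys10, Lys13, Arg14, His17, His18, His26, Arg30, His31.

11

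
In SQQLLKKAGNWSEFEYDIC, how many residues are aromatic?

Phenylalanine (F), tryptophan (W), and tyrosine (Y) have aromatic ring side chains.
Matching residues: W11, F14, Y16.

3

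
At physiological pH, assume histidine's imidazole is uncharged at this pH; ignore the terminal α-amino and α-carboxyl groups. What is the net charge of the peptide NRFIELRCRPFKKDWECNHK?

Near pH 7.4, K and R contribute +1 each, D and E contribute −1 each, and every other side chain (His included, as stated) is uncharged.
Positive (K, R): R2, R7, R9, K12, K13, K20 → +6.
Negative (D, E): E5, D14, E16 → −3.
Net charge = (+6) + (−3) = +3.

+3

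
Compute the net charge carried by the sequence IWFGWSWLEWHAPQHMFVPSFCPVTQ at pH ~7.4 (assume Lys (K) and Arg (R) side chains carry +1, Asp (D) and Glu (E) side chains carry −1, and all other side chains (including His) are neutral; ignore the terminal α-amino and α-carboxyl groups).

-1

Positive (K, R): none → +0.
Negative (D, E): E9 → −1.
Net charge = (+0) + (−1) = −1.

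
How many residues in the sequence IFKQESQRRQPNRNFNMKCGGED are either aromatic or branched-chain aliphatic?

3

Aromatic: F, W, Y. Branched-chain aliphatic: I, L, V.
Aromatic residues here: F2, F15 (2).
Branched-chain aliphatic residues here: I1 (1).
The two groups share no amino acid, so total = 2 + 1 = 3.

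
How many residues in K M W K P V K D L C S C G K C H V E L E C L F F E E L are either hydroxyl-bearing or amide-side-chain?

1

Hydroxyl-bearing: S, T, Y. Amide-side-chain: N, Q.
Hydroxyl-bearing residues here: S11 (1).
Amide-side-chain residues here: none (0).
The two groups share no amino acid, so total = 1 + 0 = 1.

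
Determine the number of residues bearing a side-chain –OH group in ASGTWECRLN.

The –OH-bearing residues are Ser, Thr (aliphatic alcohols), and Tyr (phenol).
Matching residues: S2, T4.

2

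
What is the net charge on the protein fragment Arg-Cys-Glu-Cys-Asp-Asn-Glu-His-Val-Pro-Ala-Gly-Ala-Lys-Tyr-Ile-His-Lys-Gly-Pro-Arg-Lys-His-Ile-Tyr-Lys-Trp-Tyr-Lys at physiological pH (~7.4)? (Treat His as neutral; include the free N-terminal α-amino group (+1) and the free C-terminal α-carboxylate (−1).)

+4

At pH ~7.4 the Lys and Arg side chains are protonated (+1), the Asp and Glu side chains are deprotonated (−1), and with His taken as neutral all other side chains carry no charge.
Positive (K, R): Arg1, Lys14, Lys18, Arg21, Lys22, Lys26, Lys29 → +7.
Negative (D, E): Glu3, Asp5, Glu7 → −3.
The N-terminus (+1) and C-terminus (−1) cancel.
Net charge = (+7) + (−3) = +4.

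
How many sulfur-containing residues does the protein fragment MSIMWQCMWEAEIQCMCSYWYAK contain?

Cysteine (C, thiol) and methionine (M, thioether) are the two sulfur-containing amino acids.
Matching residues: M1, M4, C7, M8, C15, M16, C17.

7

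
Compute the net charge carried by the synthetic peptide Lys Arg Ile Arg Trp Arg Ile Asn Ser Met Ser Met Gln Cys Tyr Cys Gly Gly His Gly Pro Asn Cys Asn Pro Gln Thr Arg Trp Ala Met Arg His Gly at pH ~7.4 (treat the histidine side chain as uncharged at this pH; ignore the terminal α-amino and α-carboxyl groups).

+6

The side chains ionized at physiological pH are Lys/Arg (+1) and Asp/Glu (−1); with His treated as neutral, nothing else contributes.
Positive (K, R): Lys1, Arg2, Arg4, Arg6, Arg28, Arg32 → +6.
Negative (D, E): none → −0.
Net charge = (+6) + (−0) = +6.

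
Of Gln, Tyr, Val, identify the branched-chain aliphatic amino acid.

Val

V, L, and I make up the branched-chain aliphatic group.
Of the listed options, only Val belongs to this group.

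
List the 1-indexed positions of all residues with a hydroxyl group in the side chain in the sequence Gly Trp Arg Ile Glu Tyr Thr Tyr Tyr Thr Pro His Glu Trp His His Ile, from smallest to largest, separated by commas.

Serine (S), threonine (T), and tyrosine (Y) each carry a hydroxyl group on the side chain.
Matching residues: Tyr6, Thr7, Tyr8, Tyr9, Thr10.

6, 7, 8, 9, 10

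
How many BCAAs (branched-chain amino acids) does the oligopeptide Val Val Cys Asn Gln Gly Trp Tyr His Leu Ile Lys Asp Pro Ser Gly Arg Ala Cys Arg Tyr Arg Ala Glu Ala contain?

4

V, L, and I make up the branched-chain aliphatic group.
Matching residues: Val1, Val2, Leu10, Ile11.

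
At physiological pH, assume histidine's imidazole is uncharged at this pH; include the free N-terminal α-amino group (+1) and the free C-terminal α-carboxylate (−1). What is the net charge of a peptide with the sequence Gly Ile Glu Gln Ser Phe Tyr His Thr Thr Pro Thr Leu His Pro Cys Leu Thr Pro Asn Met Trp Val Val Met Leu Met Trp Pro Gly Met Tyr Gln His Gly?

-1

The side chains ionized at physiological pH are Lys/Arg (+1) and Asp/Glu (−1); with His treated as neutral, nothing else contributes.
Positive (K, R): none → +0.
Negative (D, E): Glu3 → −1.
The N-terminus (+1) and C-terminus (−1) cancel.
Net charge = (+0) + (−1) = −1.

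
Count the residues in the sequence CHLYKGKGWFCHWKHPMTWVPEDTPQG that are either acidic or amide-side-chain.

3

Acidic: D, E. Amide-side-chain: N, Q.
Acidic residues here: E22, D23 (2).
Amide-side-chain residues here: Q26 (1).
The two groups share no amino acid, so total = 2 + 1 = 3.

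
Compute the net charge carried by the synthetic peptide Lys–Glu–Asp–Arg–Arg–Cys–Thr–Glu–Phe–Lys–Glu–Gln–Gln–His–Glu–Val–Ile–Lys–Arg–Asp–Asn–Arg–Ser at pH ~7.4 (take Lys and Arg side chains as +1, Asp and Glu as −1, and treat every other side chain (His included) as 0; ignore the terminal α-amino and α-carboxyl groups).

+1

Positive (K, R): Lys1, Arg4, Arg5, Lys10, Lys18, Arg19, Arg22 → +7.
Negative (D, E): Glu2, Asp3, Glu8, Glu11, Glu15, Asp20 → −6.
Net charge = (+7) + (−6) = +1.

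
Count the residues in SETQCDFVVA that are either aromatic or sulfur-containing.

Aromatic: F, W, Y. Sulfur-containing: C, M.
Aromatic residues here: F7 (1).
Sulfur-containing residues here: C5 (1).
The two groups share no amino acid, so total = 1 + 1 = 2.

2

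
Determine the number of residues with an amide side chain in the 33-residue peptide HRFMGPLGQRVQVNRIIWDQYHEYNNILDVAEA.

6

The amide-side-chain residues are Asn (N) and Gln (Q).
Matching residues: Q9, Q12, N14, Q20, N25, N26.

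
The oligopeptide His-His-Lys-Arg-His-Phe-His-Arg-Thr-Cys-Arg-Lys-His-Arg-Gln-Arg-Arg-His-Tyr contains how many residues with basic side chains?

14

Lysine (K), arginine (R), and histidine (H) have basic, nitrogen-containing side chains.
Matching residues: His1, His2, Lys3, Arg4, His5, His7, Arg8, Arg11, Lys12, His13, Arg14, Arg16, Arg17, His18.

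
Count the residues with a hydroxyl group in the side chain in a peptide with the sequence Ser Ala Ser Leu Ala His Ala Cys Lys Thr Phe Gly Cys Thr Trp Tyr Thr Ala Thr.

Serine (S), threonine (T), and tyrosine (Y) each carry a hydroxyl group on the side chain.
Matching residues: Ser1, Ser3, Thr10, Thr14, Tyr16, Thr17, Thr19.

7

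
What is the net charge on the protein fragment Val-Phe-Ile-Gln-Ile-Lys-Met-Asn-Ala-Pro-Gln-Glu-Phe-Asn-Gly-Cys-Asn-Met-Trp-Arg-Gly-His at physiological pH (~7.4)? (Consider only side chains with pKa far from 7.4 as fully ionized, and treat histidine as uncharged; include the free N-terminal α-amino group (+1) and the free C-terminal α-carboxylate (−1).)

+1

The side chains ionized at physiological pH are Lys/Arg (+1) and Asp/Glu (−1); with His treated as neutral, nothing else contributes.
Positive (K, R): Lys6, Arg20 → +2.
Negative (D, E): Glu12 → −1.
The N-terminus (+1) and C-terminus (−1) cancel.
Net charge = (+2) + (−1) = +1.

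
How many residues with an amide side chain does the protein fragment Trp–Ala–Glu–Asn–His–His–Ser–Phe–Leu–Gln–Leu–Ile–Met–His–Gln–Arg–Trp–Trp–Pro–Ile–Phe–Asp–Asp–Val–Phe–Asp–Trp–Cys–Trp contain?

3

Asparagine (N) and glutamine (Q) have uncharged amide side chains.
Matching residues: Asn4, Gln10, Gln15.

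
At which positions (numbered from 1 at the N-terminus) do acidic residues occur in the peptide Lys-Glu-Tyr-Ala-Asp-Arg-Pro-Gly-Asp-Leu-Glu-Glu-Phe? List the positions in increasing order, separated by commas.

2, 5, 9, 11, 12

The acidic residues are Asp (D) and Glu (E), whose side chains end in a carboxylate group.
Matching residues: Glu2, Asp5, Asp9, Glu11, Glu12.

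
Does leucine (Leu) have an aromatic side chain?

F, W, and Y each carry an aromatic ring on the side chain.
Leucine is not in this group.

No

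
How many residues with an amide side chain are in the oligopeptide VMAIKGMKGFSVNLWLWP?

1

Only N (asparagine) and Q (glutamine) carry a side-chain carboxamide.
Matching residues: N13.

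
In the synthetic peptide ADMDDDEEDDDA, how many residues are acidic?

9

The acidic residues are Asp (D) and Glu (E), whose side chains end in a carboxylate group.
Matching residues: D2, D4, D5, D6, E7, E8, D9, D10, D11.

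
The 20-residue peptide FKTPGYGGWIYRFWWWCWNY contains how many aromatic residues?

10

F, W, and Y each carry an aromatic ring on the side chain.
Matching residues: F1, Y6, W9, Y11, F13, W14, W15, W16, W18, Y20.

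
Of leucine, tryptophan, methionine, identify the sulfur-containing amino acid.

methionine

Cysteine (C, thiol) and methionine (M, thioether) are the two sulfur-containing amino acids.
Of the listed options, only methionine belongs to this group.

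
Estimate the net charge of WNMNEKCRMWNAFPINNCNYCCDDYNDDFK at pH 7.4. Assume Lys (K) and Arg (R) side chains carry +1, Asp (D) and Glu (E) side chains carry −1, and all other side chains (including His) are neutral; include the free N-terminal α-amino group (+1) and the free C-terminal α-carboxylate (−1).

-2

Positive (K, R): K6, R8, K30 → +3.
Negative (D, E): E5, D23, D24, D27, D28 → −5.
The N-terminus (+1) and C-terminus (−1) cancel.
Net charge = (+3) + (−5) = −2.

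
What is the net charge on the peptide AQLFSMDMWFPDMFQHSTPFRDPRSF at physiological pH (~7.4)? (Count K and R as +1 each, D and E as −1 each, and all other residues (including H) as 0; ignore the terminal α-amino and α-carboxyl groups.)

Positive (K, R): R21, R24 → +2.
Negative (D, E): D7, D12, D22 → −3.
Net charge = (+2) + (−3) = −1.

-1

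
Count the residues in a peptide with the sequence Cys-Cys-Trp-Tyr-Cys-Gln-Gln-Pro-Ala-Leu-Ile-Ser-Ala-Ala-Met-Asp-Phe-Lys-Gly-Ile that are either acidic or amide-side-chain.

3

Acidic: D, E. Amide-side-chain: N, Q.
Acidic residues here: Asp16 (1).
Amide-side-chain residues here: Gln6, Gln7 (2).
The two groups share no amino acid, so total = 1 + 2 = 3.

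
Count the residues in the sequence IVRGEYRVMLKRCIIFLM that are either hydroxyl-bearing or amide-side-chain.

Hydroxyl-bearing: S, T, Y. Amide-side-chain: N, Q.
Hydroxyl-bearing residues here: Y6 (1).
Amide-side-chain residues here: none (0).
The two groups share no amino acid, so total = 1 + 0 = 1.

1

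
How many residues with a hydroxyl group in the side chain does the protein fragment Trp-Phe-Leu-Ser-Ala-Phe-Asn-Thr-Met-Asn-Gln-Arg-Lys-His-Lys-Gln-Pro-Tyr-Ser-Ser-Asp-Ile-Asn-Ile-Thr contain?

S, T, and Y are the three residues with a side-chain hydroxyl.
Matching residues: Ser4, Thr8, Tyr18, Ser19, Ser20, Thr25.

6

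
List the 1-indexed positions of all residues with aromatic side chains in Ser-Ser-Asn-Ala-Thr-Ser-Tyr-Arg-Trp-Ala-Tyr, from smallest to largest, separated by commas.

7, 9, 11

Phenylalanine (F), tryptophan (W), and tyrosine (Y) have aromatic ring side chains.
Matching residues: Tyr7, Trp9, Tyr11.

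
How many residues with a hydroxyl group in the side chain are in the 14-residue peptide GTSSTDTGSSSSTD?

Serine (S), threonine (T), and tyrosine (Y) each carry a hydroxyl group on the side chain.
Matching residues: T2, S3, S4, T5, T7, S9, S10, S11, S12, T13.

10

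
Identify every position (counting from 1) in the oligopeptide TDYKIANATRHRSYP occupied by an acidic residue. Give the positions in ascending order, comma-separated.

Matching residues: D2.

2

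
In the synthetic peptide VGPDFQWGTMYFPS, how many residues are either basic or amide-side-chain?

Basic: H, K, R. Amide-side-chain: N, Q.
Basic residues here: none (0).
Amide-side-chain residues here: Q6 (1).
The two groups share no amino acid, so total = 0 + 1 = 1.

1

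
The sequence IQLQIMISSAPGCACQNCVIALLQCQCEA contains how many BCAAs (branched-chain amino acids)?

8

The BCAAs are Val, Leu, and Ile — aliphatic side chains with a branch point.
Matching residues: I1, L3, I5, I7, V19, I20, L22, L23.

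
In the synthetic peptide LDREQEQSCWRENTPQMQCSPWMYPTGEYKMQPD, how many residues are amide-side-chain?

The amide-side-chain residues are Asn (N) and Gln (Q).
Matching residues: Q5, Q7, N13, Q16, Q18, Q32.

6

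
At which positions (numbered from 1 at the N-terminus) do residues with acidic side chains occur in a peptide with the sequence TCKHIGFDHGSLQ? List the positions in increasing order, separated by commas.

Aspartate (D) and glutamate (E) have carboxylic-acid side chains and are the acidic amino acids.
Matching residues: D8.

8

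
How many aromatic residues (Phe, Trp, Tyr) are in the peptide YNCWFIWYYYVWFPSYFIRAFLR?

Matching residues: Y1, W4, F5, W7, Y8, Y9, Y10, W12, F13, Y16, F17, F21.

12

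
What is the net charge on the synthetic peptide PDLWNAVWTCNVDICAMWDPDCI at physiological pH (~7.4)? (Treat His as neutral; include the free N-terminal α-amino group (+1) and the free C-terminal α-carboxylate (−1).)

-4

Near pH 7.4, K and R contribute +1 each, D and E contribute −1 each, and every other side chain (His included, as stated) is uncharged.
Positive (K, R): none → +0.
Negative (D, E): D2, D13, D19, D21 → −4.
The N-terminus (+1) and C-terminus (−1) cancel.
Net charge = (+0) + (−4) = −4.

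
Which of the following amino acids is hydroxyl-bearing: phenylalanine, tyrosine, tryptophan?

S, T, and Y are the three residues with a side-chain hydroxyl.
Of the listed options, only tyrosine belongs to this group.

tyrosine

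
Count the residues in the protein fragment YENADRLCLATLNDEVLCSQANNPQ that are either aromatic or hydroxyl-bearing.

Aromatic: F, W, Y. Hydroxyl-bearing: S, T, Y.
Aromatic residues here: Y1 (1).
Hydroxyl-bearing residues here: Y1, T11, S19 (3).
Y is in both groups, so the 1 Y residue must not be double-counted.
Total = 1 + 3 − 1 = 3.

3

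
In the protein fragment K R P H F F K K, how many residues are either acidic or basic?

Acidic: D, E. Basic: H, K, R.
Acidic residues here: none (0).
Basic residues here: K1, R2, H4, K7, K8 (5).
The two groups share no amino acid, so total = 0 + 5 = 5.

5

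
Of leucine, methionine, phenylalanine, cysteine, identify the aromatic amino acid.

The aromatic amino acids are Phe (F, benzyl), Trp (W, indole), and Tyr (Y, phenol).
Of the listed options, only phenylalanine belongs to this group.

phenylalanine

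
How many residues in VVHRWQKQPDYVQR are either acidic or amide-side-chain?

Acidic: D, E. Amide-side-chain: N, Q.
Acidic residues here: D10 (1).
Amide-side-chain residues here: Q6, Q8, Q13 (3).
The two groups share no amino acid, so total = 1 + 3 = 4.

4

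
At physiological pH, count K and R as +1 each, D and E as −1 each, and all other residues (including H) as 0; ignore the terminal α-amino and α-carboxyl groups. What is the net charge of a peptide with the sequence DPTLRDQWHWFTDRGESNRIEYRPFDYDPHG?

Positive (K, R): R5, R14, R19, R23 → +4.
Negative (D, E): D1, D6, D13, E16, E21, D26, D28 → −7.
Net charge = (+4) + (−7) = −3.

-3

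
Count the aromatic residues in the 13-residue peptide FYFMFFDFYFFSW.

Phenylalanine (F), tryptophan (W), and tyrosine (Y) have aromatic ring side chains.
Matching residues: F1, Y2, F3, F5, F6, F8, Y9, F10, F11, W13.

10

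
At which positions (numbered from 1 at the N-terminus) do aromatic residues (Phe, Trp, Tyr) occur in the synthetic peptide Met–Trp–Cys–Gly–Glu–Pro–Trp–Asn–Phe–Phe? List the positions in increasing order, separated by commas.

2, 7, 9, 10

Matching residues: Trp2, Trp7, Phe9, Phe10.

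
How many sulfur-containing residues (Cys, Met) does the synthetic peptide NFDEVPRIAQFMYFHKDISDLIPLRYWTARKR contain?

1

Matching residues: M12.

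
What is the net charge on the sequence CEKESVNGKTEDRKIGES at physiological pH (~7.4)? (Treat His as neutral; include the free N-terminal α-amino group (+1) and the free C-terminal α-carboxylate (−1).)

Near pH 7.4, K and R contribute +1 each, D and E contribute −1 each, and every other side chain (His included, as stated) is uncharged.
Positive (K, R): K3, K9, R13, K14 → +4.
Negative (D, E): E2, E4, E11, D12, E17 → −5.
The N-terminus (+1) and C-terminus (−1) cancel.
Net charge = (+4) + (−5) = −1.

-1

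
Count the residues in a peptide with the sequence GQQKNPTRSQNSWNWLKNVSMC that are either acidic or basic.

3

Acidic: D, E. Basic: H, K, R.
Acidic residues here: none (0).
Basic residues here: K4, R8, K17 (3).
The two groups share no amino acid, so total = 0 + 3 = 3.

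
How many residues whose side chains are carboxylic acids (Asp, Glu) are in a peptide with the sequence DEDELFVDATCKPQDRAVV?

Matching residues: D1, E2, D3, E4, D8, D15.

6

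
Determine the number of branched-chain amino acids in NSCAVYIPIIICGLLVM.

8

Valine (V), leucine (L), and isoleucine (I) are the branched-chain amino acids.
Matching residues: V5, I7, I9, I10, I11, L14, L15, V16.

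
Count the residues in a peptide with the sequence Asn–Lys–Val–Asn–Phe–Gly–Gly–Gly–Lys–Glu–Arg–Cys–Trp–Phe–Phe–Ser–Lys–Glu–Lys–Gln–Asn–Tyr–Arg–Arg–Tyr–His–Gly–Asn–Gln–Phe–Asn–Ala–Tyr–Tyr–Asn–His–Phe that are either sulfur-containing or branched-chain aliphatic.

2

Sulfur-containing: C, M. Branched-chain aliphatic: I, L, V.
Sulfur-containing residues here: Cys12 (1).
Branched-chain aliphatic residues here: Val3 (1).
The two groups share no amino acid, so total = 1 + 1 = 2.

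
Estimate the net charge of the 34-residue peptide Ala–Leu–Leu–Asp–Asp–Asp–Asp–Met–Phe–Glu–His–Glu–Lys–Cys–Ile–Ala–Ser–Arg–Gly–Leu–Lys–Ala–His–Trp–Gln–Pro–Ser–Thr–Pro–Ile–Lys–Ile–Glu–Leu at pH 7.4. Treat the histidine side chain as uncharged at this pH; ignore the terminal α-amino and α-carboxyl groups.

The side chains ionized at physiological pH are Lys/Arg (+1) and Asp/Glu (−1); with His treated as neutral, nothing else contributes.
Positive (K, R): Lys13, Arg18, Lys21, Lys31 → +4.
Negative (D, E): Asp4, Asp5, Asp6, Asp7, Glu10, Glu12, Glu33 → −7.
Net charge = (+4) + (−7) = −3.

-3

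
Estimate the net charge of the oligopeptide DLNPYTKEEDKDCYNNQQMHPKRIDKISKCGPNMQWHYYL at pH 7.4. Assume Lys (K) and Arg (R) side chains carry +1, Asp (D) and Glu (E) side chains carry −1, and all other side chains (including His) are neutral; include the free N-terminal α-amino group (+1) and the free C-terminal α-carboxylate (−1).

Positive (K, R): K7, K11, K22, R23, K26, K29 → +6.
Negative (D, E): D1, E8, E9, D10, D12, D25 → −6.
The N-terminus (+1) and C-terminus (−1) cancel.
Net charge = (+6) + (−6) = 0.

0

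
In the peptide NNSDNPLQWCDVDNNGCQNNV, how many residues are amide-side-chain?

9

Only N (asparagine) and Q (glutamine) carry a side-chain carboxamide.
Matching residues: N1, N2, N5, Q8, N14, N15, Q18, N19, N20.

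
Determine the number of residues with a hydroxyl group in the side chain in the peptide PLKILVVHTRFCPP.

1

Serine (S), threonine (T), and tyrosine (Y) each carry a hydroxyl group on the side chain.
Matching residues: T9.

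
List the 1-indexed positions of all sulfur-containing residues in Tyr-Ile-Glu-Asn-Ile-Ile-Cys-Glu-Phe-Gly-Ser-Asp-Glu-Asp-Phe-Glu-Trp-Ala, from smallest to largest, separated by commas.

7

Only Cys (C) and Met (M) have a sulfur atom in the side chain.
Matching residues: Cys7.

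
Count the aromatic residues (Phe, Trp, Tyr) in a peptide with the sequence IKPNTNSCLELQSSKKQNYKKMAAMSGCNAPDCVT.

1

Matching residues: Y19.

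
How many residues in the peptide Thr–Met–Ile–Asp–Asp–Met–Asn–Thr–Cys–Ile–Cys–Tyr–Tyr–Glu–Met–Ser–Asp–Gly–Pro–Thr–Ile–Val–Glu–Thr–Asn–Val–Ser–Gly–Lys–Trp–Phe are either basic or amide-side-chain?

3

Basic: H, K, R. Amide-side-chain: N, Q.
Basic residues here: Lys29 (1).
Amide-side-chain residues here: Asn7, Asn25 (2).
The two groups share no amino acid, so total = 1 + 2 = 3.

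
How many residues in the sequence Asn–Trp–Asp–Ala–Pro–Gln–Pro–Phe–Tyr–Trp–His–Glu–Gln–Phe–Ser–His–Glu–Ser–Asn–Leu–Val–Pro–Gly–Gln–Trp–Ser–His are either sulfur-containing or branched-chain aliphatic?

2

Sulfur-containing: C, M. Branched-chain aliphatic: I, L, V.
Sulfur-containing residues here: none (0).
Branched-chain aliphatic residues here: Leu20, Val21 (2).
The two groups share no amino acid, so total = 0 + 2 = 2.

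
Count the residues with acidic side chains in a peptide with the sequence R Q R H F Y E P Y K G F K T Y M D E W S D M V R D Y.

5

The acidic residues are Asp (D) and Glu (E), whose side chains end in a carboxylate group.
Matching residues: E7, D17, E18, D21, D25.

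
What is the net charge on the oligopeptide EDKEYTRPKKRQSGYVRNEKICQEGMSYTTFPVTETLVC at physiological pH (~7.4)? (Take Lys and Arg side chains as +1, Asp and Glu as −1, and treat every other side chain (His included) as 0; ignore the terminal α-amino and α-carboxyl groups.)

+1

Positive (K, R): K3, R7, K9, K10, R11, R17, K20 → +7.
Negative (D, E): E1, D2, E4, E19, E24, E35 → −6.
Net charge = (+7) + (−6) = +1.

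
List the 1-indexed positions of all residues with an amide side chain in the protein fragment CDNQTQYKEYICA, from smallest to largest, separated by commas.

Only N (asparagine) and Q (glutamine) carry a side-chain carboxamide.
Matching residues: N3, Q4, Q6.

3, 4, 6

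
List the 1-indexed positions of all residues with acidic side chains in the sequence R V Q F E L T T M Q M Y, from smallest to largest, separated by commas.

5

Only D (aspartate) and E (glutamate) carry a side-chain carboxylic acid.
Matching residues: E5.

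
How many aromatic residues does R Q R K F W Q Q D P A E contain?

2

Phenylalanine (F), tryptophan (W), and tyrosine (Y) have aromatic ring side chains.
Matching residues: F5, W6.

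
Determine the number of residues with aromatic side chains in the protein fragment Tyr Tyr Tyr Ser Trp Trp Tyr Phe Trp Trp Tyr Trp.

Phenylalanine (F), tryptophan (W), and tyrosine (Y) have aromatic ring side chains.
Matching residues: Tyr1, Tyr2, Tyr3, Trp5, Trp6, Tyr7, Phe8, Trp9, Trp10, Tyr11, Trp12.

11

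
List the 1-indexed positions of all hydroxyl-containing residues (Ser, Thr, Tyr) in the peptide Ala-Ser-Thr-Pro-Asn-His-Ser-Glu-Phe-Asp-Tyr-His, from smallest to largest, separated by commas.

2, 3, 7, 11

Matching residues: Ser2, Thr3, Ser7, Tyr11.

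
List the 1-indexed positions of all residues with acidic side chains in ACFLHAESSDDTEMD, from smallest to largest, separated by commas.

7, 10, 11, 13, 15

Only D (aspartate) and E (glutamate) carry a side-chain carboxylic acid.
Matching residues: E7, D10, D11, E13, D15.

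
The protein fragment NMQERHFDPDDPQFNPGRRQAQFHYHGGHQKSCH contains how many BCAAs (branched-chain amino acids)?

Valine (V), leucine (L), and isoleucine (I) are the branched-chain amino acids.
None of the 34 residues belong to this group.

0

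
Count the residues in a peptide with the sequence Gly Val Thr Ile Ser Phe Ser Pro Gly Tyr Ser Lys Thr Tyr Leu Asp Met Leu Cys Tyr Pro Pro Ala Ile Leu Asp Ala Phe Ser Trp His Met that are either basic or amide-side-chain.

Basic: H, K, R. Amide-side-chain: N, Q.
Basic residues here: Lys12, His31 (2).
Amide-side-chain residues here: none (0).
The two groups share no amino acid, so total = 2 + 0 = 2.

2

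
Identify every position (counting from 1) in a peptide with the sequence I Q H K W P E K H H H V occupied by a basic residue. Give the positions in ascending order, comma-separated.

Matching residues: H3, K4, K8, H9, H10, H11.

3, 4, 8, 9, 10, 11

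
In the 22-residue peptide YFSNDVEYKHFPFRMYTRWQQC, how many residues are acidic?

Only D (aspartate) and E (glutamate) carry a side-chain carboxylic acid.
Matching residues: D5, E7.

2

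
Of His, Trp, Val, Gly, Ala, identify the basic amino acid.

K, R, and H are the three residues with basic side chains (ε-amine, guanidinium, and imidazole respectively).
Of the listed options, only His belongs to this group.

His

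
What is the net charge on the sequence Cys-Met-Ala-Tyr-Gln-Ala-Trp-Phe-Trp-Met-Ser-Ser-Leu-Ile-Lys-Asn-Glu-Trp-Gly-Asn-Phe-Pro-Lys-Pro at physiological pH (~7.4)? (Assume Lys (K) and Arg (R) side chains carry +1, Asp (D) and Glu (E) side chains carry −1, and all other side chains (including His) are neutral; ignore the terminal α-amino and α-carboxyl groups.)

Positive (K, R): Lys15, Lys23 → +2.
Negative (D, E): Glu17 → −1.
Net charge = (+2) + (−1) = +1.

+1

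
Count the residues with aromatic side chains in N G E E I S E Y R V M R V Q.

The aromatic amino acids are Phe (F, benzyl), Trp (W, indole), and Tyr (Y, phenol).
Matching residues: Y8.

1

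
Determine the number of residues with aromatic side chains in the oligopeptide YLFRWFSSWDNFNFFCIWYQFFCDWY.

The aromatic amino acids are Phe (F, benzyl), Trp (W, indole), and Tyr (Y, phenol).
Matching residues: Y1, F3, W5, F6, W9, F12, F14, F15, W18, Y19, F21, F22, W25, Y26.

14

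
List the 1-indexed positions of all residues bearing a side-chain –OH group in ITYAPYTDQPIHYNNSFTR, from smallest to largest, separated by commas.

The –OH-bearing residues are Ser, Thr (aliphatic alcohols), and Tyr (phenol).
Matching residues: T2, Y3, Y6, T7, Y13, S16, T18.

2, 3, 6, 7, 13, 16, 18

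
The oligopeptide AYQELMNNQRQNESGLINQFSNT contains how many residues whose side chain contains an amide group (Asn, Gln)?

Matching residues: Q3, N7, N8, Q9, Q11, N12, N18, Q19, N22.

9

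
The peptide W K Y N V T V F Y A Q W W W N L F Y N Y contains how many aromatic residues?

10

F, W, and Y each carry an aromatic ring on the side chain.
Matching residues: W1, Y3, F8, Y9, W12, W13, W14, F17, Y18, Y20.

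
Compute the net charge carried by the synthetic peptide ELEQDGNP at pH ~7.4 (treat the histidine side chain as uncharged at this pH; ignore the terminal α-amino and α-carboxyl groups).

The side chains ionized at physiological pH are Lys/Arg (+1) and Asp/Glu (−1); with His treated as neutral, nothing else contributes.
Positive (K, R): none → +0.
Negative (D, E): E1, E3, D5 → −3.
Net charge = (+0) + (−3) = −3.

-3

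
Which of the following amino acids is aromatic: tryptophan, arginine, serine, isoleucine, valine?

tryptophan

Phenylalanine (F), tryptophan (W), and tyrosine (Y) have aromatic ring side chains.
Of the listed options, only tryptophan belongs to this group.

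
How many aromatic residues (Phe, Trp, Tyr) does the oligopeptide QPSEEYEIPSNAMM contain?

Matching residues: Y6.

1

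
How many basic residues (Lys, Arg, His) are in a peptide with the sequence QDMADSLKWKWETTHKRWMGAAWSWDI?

5

Matching residues: K8, K10, H15, K16, R17.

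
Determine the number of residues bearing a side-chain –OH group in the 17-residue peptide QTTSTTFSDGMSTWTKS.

The –OH-bearing residues are Ser, Thr (aliphatic alcohols), and Tyr (phenol).
Matching residues: T2, T3, S4, T5, T6, S8, S12, T13, T15, S17.

10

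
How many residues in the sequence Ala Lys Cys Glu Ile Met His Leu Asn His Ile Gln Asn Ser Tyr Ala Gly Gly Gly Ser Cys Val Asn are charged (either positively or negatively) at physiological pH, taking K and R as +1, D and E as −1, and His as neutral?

2

Charged side chains at pH ~7.4: K, R (positive); D, E (negative).
Matching residues: Lys2, Glu4.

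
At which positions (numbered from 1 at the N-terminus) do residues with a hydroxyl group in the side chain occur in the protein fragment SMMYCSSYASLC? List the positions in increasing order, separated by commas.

S, T, and Y are the three residues with a side-chain hydroxyl.
Matching residues: S1, Y4, S6, S7, Y8, S10.

1, 4, 6, 7, 8, 10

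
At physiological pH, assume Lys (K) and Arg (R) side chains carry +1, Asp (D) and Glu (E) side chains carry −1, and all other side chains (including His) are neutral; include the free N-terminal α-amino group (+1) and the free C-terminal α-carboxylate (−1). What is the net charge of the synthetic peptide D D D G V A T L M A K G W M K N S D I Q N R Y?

Positive (K, R): K11, K15, R22 → +3.
Negative (D, E): D1, D2, D3, D18 → −4.
The N-terminus (+1) and C-terminus (−1) cancel.
Net charge = (+3) + (−4) = −1.

-1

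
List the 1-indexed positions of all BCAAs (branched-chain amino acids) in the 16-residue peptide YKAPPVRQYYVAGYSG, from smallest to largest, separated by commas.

Valine (V), leucine (L), and isoleucine (I) are the branched-chain amino acids.
Matching residues: V6, V11.

6, 11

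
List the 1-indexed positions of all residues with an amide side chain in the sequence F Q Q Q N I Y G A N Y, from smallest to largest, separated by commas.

2, 3, 4, 5, 10

Only N (asparagine) and Q (glutamine) carry a side-chain carboxamide.
Matching residues: Q2, Q3, Q4, N5, N10.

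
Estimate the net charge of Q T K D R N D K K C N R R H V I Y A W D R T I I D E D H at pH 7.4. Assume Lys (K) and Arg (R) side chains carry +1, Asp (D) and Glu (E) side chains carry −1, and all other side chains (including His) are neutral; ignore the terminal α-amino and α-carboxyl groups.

+1

Positive (K, R): K3, R5, K8, K9, R12, R13, R21 → +7.
Negative (D, E): D4, D7, D20, D25, E26, D27 → −6.
Net charge = (+7) + (−6) = +1.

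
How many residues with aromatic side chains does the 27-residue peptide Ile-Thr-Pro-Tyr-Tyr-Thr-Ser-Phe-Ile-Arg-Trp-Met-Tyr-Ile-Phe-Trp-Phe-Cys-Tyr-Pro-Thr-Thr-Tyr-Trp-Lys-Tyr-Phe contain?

Phenylalanine (F), tryptophan (W), and tyrosine (Y) have aromatic ring side chains.
Matching residues: Tyr4, Tyr5, Phe8, Trp11, Tyr13, Phe15, Trp16, Phe17, Tyr19, Tyr23, Trp24, Tyr26, Phe27.

13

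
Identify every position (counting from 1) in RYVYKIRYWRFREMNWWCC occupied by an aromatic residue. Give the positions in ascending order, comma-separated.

2, 4, 8, 9, 11, 16, 17

Phenylalanine (F), tryptophan (W), and tyrosine (Y) have aromatic ring side chains.
Matching residues: Y2, Y4, Y8, W9, F11, W16, W17.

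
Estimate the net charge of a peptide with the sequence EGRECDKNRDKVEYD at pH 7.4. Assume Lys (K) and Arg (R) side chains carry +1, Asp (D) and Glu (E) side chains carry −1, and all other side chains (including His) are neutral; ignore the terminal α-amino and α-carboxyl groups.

-2

Positive (K, R): R3, K7, R9, K11 → +4.
Negative (D, E): E1, E4, D6, D10, E13, D15 → −6.
Net charge = (+4) + (−6) = −2.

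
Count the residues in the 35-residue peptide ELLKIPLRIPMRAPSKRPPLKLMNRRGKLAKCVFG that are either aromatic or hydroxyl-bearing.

2

Aromatic: F, W, Y. Hydroxyl-bearing: S, T, Y.
Aromatic residues here: F34 (1).
Hydroxyl-bearing residues here: S15 (1).
(Y belongs to both groups, but none appear in this sequence.) Total = 1 + 1 = 2.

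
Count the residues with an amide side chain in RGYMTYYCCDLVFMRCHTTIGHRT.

0

Asparagine (N) and glutamine (Q) have uncharged amide side chains.
None of the 24 residues belong to this group.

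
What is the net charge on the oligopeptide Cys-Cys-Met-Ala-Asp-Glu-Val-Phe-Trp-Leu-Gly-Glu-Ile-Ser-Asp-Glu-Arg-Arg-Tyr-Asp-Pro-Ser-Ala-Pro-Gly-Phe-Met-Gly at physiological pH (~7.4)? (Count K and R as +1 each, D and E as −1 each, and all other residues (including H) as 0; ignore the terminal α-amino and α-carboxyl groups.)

Positive (K, R): Arg17, Arg18 → +2.
Negative (D, E): Asp5, Glu6, Glu12, Asp15, Glu16, Asp20 → −6.
Net charge = (+2) + (−6) = −4.

-4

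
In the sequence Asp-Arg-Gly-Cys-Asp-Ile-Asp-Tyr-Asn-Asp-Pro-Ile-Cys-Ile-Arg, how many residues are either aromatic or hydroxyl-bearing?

Aromatic: F, W, Y. Hydroxyl-bearing: S, T, Y.
Aromatic residues here: Tyr8 (1).
Hydroxyl-bearing residues here: Tyr8 (1).
Y is in both groups, so the 1 Y residue must not be double-counted.
Total = 1 + 1 − 1 = 1.

1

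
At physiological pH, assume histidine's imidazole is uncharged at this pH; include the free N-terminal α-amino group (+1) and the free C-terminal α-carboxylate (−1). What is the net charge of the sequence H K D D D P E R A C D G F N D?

-4

At pH ~7.4 the Lys and Arg side chains are protonated (+1), the Asp and Glu side chains are deprotonated (−1), and with His taken as neutral all other side chains carry no charge.
Positive (K, R): K2, R8 → +2.
Negative (D, E): D3, D4, D5, E7, D11, D15 → −6.
The N-terminus (+1) and C-terminus (−1) cancel.
Net charge = (+2) + (−6) = −4.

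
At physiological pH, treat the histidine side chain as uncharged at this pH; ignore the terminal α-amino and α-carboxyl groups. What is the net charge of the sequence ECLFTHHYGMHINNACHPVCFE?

-2

The side chains ionized at physiological pH are Lys/Arg (+1) and Asp/Glu (−1); with His treated as neutral, nothing else contributes.
Positive (K, R): none → +0.
Negative (D, E): E1, E22 → −2.
Net charge = (+0) + (−2) = −2.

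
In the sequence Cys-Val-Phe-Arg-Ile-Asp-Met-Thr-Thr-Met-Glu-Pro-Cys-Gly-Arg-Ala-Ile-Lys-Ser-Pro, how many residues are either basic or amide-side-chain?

Basic: H, K, R. Amide-side-chain: N, Q.
Basic residues here: Arg4, Arg15, Lys18 (3).
Amide-side-chain residues here: none (0).
The two groups share no amino acid, so total = 3 + 0 = 3.

3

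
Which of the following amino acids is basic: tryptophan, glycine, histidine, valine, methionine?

K, R, and H are the three residues with basic side chains (ε-amine, guanidinium, and imidazole respectively).
Of the listed options, only histidine belongs to this group.

histidine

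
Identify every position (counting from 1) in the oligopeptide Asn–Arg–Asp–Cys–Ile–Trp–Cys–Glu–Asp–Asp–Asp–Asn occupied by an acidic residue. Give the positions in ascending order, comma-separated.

Aspartate (D) and glutamate (E) have carboxylic-acid side chains and are the acidic amino acids.
Matching residues: Asp3, Glu8, Asp9, Asp10, Asp11.

3, 8, 9, 10, 11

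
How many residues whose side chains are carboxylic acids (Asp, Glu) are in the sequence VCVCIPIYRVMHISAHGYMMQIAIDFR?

1

Matching residues: D25.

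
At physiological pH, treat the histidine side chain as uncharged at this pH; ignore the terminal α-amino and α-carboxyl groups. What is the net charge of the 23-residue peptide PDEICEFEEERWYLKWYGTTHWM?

-4

Near pH 7.4, K and R contribute +1 each, D and E contribute −1 each, and every other side chain (His included, as stated) is uncharged.
Positive (K, R): R11, K15 → +2.
Negative (D, E): D2, E3, E6, E8, E9, E10 → −6.
Net charge = (+2) + (−6) = −4.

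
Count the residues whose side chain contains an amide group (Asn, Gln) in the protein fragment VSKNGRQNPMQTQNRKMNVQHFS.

8

Matching residues: N4, Q7, N8, Q11, Q13, N14, N18, Q20.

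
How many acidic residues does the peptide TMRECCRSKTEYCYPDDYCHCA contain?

4

Only D (aspartate) and E (glutamate) carry a side-chain carboxylic acid.
Matching residues: E4, E11, D16, D17.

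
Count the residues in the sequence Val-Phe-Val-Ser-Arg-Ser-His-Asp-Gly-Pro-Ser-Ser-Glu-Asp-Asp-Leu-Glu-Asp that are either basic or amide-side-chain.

Basic: H, K, R. Amide-side-chain: N, Q.
Basic residues here: Arg5, His7 (2).
Amide-side-chain residues here: none (0).
The two groups share no amino acid, so total = 2 + 0 = 2.

2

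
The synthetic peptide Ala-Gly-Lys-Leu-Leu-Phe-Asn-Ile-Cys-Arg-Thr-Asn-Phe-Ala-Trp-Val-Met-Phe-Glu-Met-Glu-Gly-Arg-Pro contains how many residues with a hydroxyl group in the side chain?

Serine (S), threonine (T), and tyrosine (Y) each carry a hydroxyl group on the side chain.
Matching residues: Thr11.

1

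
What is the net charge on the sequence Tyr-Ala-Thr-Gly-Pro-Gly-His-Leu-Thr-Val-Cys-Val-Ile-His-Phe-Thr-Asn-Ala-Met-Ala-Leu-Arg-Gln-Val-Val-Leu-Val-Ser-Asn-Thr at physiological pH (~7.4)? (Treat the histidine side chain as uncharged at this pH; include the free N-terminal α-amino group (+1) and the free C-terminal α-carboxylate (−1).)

At pH ~7.4 the Lys and Arg side chains are protonated (+1), the Asp and Glu side chains are deprotonated (−1), and with His taken as neutral all other side chains carry no charge.
Positive (K, R): Arg22 → +1.
Negative (D, E): none → −0.
The N-terminus (+1) and C-terminus (−1) cancel.
Net charge = (+1) + (−0) = +1.

+1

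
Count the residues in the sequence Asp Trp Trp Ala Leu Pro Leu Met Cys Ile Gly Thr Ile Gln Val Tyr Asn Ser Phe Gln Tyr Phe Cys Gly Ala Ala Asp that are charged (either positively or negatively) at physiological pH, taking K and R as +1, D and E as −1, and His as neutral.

Charged side chains at pH ~7.4: K, R (positive); D, E (negative).
Matching residues: Asp1, Asp27.

2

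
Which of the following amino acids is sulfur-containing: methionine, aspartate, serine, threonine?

Cysteine (C, thiol) and methionine (M, thioether) are the two sulfur-containing amino acids.
Of the listed options, only methionine belongs to this group.

methionine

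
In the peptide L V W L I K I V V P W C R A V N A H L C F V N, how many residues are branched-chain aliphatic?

10

Valine (V), leucine (L), and isoleucine (I) are the branched-chain amino acids.
Matching residues: L1, V2, L4, I5, I7, V8, V9, V15, L19, V22.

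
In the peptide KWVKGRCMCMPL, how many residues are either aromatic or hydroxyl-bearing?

Aromatic: F, W, Y. Hydroxyl-bearing: S, T, Y.
Aromatic residues here: W2 (1).
Hydroxyl-bearing residues here: none (0).
(Y belongs to both groups, but none appear in this sequence.) Total = 1 + 0 = 1.

1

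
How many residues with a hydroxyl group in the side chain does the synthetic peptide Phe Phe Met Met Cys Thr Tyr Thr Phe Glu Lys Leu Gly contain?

The –OH-bearing residues are Ser, Thr (aliphatic alcohols), and Tyr (phenol).
Matching residues: Thr6, Tyr7, Thr8.

3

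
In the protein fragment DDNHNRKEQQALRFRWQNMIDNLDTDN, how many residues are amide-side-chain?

8

The amide-side-chain residues are Asn (N) and Gln (Q).
Matching residues: N3, N5, Q9, Q10, Q17, N18, N22, N27.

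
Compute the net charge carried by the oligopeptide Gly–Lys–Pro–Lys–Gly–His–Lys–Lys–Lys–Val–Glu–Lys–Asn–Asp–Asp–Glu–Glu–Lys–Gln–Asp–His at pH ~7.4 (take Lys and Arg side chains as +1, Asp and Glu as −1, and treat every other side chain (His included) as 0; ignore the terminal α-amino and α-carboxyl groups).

+1

Positive (K, R): Lys2, Lys4, Lys7, Lys8, Lys9, Lys12, Lys18 → +7.
Negative (D, E): Glu11, Asp14, Asp15, Glu16, Glu17, Asp20 → −6.
Net charge = (+7) + (−6) = +1.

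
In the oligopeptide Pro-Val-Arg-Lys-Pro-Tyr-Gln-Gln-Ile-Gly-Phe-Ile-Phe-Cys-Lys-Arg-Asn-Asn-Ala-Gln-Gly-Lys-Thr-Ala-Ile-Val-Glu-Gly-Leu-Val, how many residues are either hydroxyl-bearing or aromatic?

4

Hydroxyl-bearing: S, T, Y. Aromatic: F, W, Y.
Hydroxyl-bearing residues here: Tyr6, Thr23 (2).
Aromatic residues here: Tyr6, Phe11, Phe13 (3).
Y is in both groups, so the 1 Y residue must not be double-counted.
Total = 2 + 3 − 1 = 4.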